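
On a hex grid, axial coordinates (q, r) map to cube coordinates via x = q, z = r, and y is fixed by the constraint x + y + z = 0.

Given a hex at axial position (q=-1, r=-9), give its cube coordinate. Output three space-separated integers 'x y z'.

x = q = -1
z = r = -9
y = -x - z = -(-1) - (-9) = 10

Answer: -1 10 -9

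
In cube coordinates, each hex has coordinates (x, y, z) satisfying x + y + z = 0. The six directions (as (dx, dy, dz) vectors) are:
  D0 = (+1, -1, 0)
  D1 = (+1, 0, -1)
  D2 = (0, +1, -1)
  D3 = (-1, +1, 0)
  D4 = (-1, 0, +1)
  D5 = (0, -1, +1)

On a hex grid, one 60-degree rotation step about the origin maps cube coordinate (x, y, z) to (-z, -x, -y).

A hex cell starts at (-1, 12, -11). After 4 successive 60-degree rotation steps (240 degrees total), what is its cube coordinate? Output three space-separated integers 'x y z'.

Answer: -11 -1 12

Derivation:
Start: (-1, 12, -11)
Step 1: (-1, 12, -11) -> (-(-11), -(-1), -(12)) = (11, 1, -12)
Step 2: (11, 1, -12) -> (-(-12), -(11), -(1)) = (12, -11, -1)
Step 3: (12, -11, -1) -> (-(-1), -(12), -(-11)) = (1, -12, 11)
Step 4: (1, -12, 11) -> (-(11), -(1), -(-12)) = (-11, -1, 12)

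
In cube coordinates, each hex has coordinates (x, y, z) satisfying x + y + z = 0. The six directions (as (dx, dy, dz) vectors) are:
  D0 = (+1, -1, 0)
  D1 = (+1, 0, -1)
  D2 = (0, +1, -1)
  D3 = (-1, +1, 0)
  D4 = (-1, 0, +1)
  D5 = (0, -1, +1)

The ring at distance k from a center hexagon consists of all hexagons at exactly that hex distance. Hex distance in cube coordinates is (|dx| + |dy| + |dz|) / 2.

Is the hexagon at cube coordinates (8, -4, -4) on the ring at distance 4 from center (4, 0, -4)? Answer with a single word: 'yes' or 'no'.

Answer: yes

Derivation:
|px - cx| = |8 - 4| = 4
|py - cy| = |-4 - 0| = 4
|pz - cz| = |-4 - (-4)| = 0
distance = (4+4+0)/2 = 8/2 = 4
radius = 4; distance == radius -> yes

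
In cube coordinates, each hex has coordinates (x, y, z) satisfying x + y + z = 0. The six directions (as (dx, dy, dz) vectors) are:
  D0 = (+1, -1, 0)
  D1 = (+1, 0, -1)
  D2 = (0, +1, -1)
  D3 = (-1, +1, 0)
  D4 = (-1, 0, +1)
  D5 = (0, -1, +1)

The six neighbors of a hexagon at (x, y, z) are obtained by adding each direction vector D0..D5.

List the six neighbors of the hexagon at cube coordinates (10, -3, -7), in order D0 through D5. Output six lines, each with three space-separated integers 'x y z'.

Answer: 11 -4 -7
11 -3 -8
10 -2 -8
9 -2 -7
9 -3 -6
10 -4 -6

Derivation:
Center: (10, -3, -7). Add each direction:
  D0: (10, -3, -7) + (1, -1, 0) = (11, -4, -7)
  D1: (10, -3, -7) + (1, 0, -1) = (11, -3, -8)
  D2: (10, -3, -7) + (0, 1, -1) = (10, -2, -8)
  D3: (10, -3, -7) + (-1, 1, 0) = (9, -2, -7)
  D4: (10, -3, -7) + (-1, 0, 1) = (9, -3, -6)
  D5: (10, -3, -7) + (0, -1, 1) = (10, -4, -6)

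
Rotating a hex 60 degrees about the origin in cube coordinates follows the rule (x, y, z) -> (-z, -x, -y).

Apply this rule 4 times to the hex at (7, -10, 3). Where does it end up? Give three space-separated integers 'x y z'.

Start: (7, -10, 3)
Step 1: (7, -10, 3) -> (-(3), -(7), -(-10)) = (-3, -7, 10)
Step 2: (-3, -7, 10) -> (-(10), -(-3), -(-7)) = (-10, 3, 7)
Step 3: (-10, 3, 7) -> (-(7), -(-10), -(3)) = (-7, 10, -3)
Step 4: (-7, 10, -3) -> (-(-3), -(-7), -(10)) = (3, 7, -10)

Answer: 3 7 -10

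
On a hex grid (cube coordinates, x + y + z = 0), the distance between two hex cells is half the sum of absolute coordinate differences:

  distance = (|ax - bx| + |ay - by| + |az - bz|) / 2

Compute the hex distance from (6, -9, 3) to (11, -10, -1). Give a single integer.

Answer: 5

Derivation:
|ax - bx| = |6 - 11| = 5
|ay - by| = |-9 - (-10)| = 1
|az - bz| = |3 - (-1)| = 4
distance = (5 + 1 + 4) / 2 = 10 / 2 = 5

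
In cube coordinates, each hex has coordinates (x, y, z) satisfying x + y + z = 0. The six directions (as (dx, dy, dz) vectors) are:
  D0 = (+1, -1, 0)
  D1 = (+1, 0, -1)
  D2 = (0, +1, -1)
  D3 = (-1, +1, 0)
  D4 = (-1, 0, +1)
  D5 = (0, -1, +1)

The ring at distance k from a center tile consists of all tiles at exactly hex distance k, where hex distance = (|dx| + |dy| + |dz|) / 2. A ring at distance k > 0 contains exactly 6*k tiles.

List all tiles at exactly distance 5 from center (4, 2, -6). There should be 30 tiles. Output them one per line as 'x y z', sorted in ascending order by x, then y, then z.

Walk ring at distance 5 from (4, 2, -6):
Start at center + D4*5 = (-1, 2, -1)
  hex 0: (-1, 2, -1)
  hex 1: (0, 1, -1)
  hex 2: (1, 0, -1)
  hex 3: (2, -1, -1)
  hex 4: (3, -2, -1)
  hex 5: (4, -3, -1)
  hex 6: (5, -3, -2)
  hex 7: (6, -3, -3)
  hex 8: (7, -3, -4)
  hex 9: (8, -3, -5)
  hex 10: (9, -3, -6)
  hex 11: (9, -2, -7)
  hex 12: (9, -1, -8)
  hex 13: (9, 0, -9)
  hex 14: (9, 1, -10)
  hex 15: (9, 2, -11)
  hex 16: (8, 3, -11)
  hex 17: (7, 4, -11)
  hex 18: (6, 5, -11)
  hex 19: (5, 6, -11)
  hex 20: (4, 7, -11)
  hex 21: (3, 7, -10)
  hex 22: (2, 7, -9)
  hex 23: (1, 7, -8)
  hex 24: (0, 7, -7)
  hex 25: (-1, 7, -6)
  hex 26: (-1, 6, -5)
  hex 27: (-1, 5, -4)
  hex 28: (-1, 4, -3)
  hex 29: (-1, 3, -2)
Sorted: 30 hexes.

Answer: -1 2 -1
-1 3 -2
-1 4 -3
-1 5 -4
-1 6 -5
-1 7 -6
0 1 -1
0 7 -7
1 0 -1
1 7 -8
2 -1 -1
2 7 -9
3 -2 -1
3 7 -10
4 -3 -1
4 7 -11
5 -3 -2
5 6 -11
6 -3 -3
6 5 -11
7 -3 -4
7 4 -11
8 -3 -5
8 3 -11
9 -3 -6
9 -2 -7
9 -1 -8
9 0 -9
9 1 -10
9 2 -11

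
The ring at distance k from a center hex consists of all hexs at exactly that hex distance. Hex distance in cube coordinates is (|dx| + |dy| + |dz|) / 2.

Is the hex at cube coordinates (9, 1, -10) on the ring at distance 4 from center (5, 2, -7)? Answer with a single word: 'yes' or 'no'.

Answer: yes

Derivation:
|px - cx| = |9 - 5| = 4
|py - cy| = |1 - 2| = 1
|pz - cz| = |-10 - (-7)| = 3
distance = (4+1+3)/2 = 8/2 = 4
radius = 4; distance == radius -> yes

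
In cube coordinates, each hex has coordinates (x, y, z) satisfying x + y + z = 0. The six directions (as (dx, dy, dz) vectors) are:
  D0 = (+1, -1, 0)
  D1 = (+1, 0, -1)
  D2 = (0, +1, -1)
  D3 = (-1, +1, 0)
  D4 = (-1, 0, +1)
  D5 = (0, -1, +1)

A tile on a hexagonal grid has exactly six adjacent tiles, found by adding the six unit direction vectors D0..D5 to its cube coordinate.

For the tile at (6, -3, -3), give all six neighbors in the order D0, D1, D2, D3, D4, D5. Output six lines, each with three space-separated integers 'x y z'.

Center: (6, -3, -3). Add each direction:
  D0: (6, -3, -3) + (1, -1, 0) = (7, -4, -3)
  D1: (6, -3, -3) + (1, 0, -1) = (7, -3, -4)
  D2: (6, -3, -3) + (0, 1, -1) = (6, -2, -4)
  D3: (6, -3, -3) + (-1, 1, 0) = (5, -2, -3)
  D4: (6, -3, -3) + (-1, 0, 1) = (5, -3, -2)
  D5: (6, -3, -3) + (0, -1, 1) = (6, -4, -2)

Answer: 7 -4 -3
7 -3 -4
6 -2 -4
5 -2 -3
5 -3 -2
6 -4 -2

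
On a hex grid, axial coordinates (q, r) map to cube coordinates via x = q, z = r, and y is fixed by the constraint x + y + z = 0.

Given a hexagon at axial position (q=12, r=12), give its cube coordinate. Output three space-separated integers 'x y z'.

x = q = 12
z = r = 12
y = -x - z = -(12) - (12) = -24

Answer: 12 -24 12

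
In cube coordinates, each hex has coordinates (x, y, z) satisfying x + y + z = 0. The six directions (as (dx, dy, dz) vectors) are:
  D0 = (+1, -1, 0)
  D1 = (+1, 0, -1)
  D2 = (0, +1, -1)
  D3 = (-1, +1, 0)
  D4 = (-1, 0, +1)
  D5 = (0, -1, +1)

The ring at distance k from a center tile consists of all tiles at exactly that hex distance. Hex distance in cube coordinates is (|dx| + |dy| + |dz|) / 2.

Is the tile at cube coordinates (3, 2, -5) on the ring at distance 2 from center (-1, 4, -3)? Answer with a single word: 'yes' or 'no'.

Answer: no

Derivation:
|px - cx| = |3 - (-1)| = 4
|py - cy| = |2 - 4| = 2
|pz - cz| = |-5 - (-3)| = 2
distance = (4+2+2)/2 = 8/2 = 4
radius = 2; distance != radius -> no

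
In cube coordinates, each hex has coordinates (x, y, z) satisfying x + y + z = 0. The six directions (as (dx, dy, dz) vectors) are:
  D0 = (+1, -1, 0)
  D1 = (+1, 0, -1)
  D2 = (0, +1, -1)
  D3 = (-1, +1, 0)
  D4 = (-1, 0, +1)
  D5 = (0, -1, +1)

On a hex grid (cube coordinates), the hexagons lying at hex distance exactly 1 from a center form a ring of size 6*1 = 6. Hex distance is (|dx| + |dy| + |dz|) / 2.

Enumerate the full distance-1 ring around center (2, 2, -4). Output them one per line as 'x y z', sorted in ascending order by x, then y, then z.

Walk ring at distance 1 from (2, 2, -4):
Start at center + D4*1 = (1, 2, -3)
  hex 0: (1, 2, -3)
  hex 1: (2, 1, -3)
  hex 2: (3, 1, -4)
  hex 3: (3, 2, -5)
  hex 4: (2, 3, -5)
  hex 5: (1, 3, -4)
Sorted: 6 hexes.

Answer: 1 2 -3
1 3 -4
2 1 -3
2 3 -5
3 1 -4
3 2 -5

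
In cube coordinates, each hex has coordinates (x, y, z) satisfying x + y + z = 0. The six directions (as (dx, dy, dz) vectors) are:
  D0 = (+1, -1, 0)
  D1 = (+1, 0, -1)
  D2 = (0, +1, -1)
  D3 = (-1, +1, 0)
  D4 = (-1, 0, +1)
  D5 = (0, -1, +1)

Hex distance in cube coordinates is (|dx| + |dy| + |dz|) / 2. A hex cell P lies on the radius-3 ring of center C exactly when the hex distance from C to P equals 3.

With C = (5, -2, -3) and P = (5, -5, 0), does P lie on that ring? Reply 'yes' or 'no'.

|px - cx| = |5 - 5| = 0
|py - cy| = |-5 - (-2)| = 3
|pz - cz| = |0 - (-3)| = 3
distance = (0+3+3)/2 = 6/2 = 3
radius = 3; distance == radius -> yes

Answer: yes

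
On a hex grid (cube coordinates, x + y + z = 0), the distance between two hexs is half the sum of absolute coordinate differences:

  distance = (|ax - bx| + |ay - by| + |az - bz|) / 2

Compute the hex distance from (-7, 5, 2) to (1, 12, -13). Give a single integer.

|ax - bx| = |-7 - 1| = 8
|ay - by| = |5 - 12| = 7
|az - bz| = |2 - (-13)| = 15
distance = (8 + 7 + 15) / 2 = 30 / 2 = 15

Answer: 15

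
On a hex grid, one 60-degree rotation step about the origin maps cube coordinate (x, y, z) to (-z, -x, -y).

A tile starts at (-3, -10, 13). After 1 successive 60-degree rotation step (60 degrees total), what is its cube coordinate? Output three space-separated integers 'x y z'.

Start: (-3, -10, 13)
Step 1: (-3, -10, 13) -> (-(13), -(-3), -(-10)) = (-13, 3, 10)

Answer: -13 3 10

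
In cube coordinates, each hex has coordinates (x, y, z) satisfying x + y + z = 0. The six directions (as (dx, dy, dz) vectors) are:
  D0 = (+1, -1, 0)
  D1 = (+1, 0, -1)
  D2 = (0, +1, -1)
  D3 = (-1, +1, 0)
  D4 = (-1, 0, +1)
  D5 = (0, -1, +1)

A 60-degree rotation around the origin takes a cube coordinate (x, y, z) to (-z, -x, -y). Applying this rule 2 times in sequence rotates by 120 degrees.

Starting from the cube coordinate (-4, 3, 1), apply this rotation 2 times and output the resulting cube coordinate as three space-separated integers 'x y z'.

Answer: 3 1 -4

Derivation:
Start: (-4, 3, 1)
Step 1: (-4, 3, 1) -> (-(1), -(-4), -(3)) = (-1, 4, -3)
Step 2: (-1, 4, -3) -> (-(-3), -(-1), -(4)) = (3, 1, -4)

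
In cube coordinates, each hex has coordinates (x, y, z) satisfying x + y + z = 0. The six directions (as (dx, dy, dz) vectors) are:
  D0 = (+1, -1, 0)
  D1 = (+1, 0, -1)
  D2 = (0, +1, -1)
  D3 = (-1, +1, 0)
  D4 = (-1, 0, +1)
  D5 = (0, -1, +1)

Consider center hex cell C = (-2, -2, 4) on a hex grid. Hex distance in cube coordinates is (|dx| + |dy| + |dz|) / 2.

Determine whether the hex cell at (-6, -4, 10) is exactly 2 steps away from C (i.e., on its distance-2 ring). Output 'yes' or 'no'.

Answer: no

Derivation:
|px - cx| = |-6 - (-2)| = 4
|py - cy| = |-4 - (-2)| = 2
|pz - cz| = |10 - 4| = 6
distance = (4+2+6)/2 = 12/2 = 6
radius = 2; distance != radius -> no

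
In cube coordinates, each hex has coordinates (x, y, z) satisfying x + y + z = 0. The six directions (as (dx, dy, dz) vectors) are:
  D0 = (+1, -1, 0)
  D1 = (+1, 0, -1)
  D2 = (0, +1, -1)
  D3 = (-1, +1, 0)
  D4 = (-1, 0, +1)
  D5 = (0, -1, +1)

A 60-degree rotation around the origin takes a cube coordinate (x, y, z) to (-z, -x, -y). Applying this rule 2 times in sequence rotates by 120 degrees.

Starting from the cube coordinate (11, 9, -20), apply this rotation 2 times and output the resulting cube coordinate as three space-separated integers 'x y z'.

Answer: 9 -20 11

Derivation:
Start: (11, 9, -20)
Step 1: (11, 9, -20) -> (-(-20), -(11), -(9)) = (20, -11, -9)
Step 2: (20, -11, -9) -> (-(-9), -(20), -(-11)) = (9, -20, 11)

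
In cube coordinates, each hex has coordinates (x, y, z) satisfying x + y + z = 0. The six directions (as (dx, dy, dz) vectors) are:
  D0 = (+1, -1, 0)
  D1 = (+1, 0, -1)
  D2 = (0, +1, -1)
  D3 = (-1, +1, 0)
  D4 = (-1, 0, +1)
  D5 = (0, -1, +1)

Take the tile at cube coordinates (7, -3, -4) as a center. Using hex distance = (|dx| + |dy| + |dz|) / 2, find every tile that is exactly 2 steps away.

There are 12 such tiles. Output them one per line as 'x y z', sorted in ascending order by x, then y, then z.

Walk ring at distance 2 from (7, -3, -4):
Start at center + D4*2 = (5, -3, -2)
  hex 0: (5, -3, -2)
  hex 1: (6, -4, -2)
  hex 2: (7, -5, -2)
  hex 3: (8, -5, -3)
  hex 4: (9, -5, -4)
  hex 5: (9, -4, -5)
  hex 6: (9, -3, -6)
  hex 7: (8, -2, -6)
  hex 8: (7, -1, -6)
  hex 9: (6, -1, -5)
  hex 10: (5, -1, -4)
  hex 11: (5, -2, -3)
Sorted: 12 hexes.

Answer: 5 -3 -2
5 -2 -3
5 -1 -4
6 -4 -2
6 -1 -5
7 -5 -2
7 -1 -6
8 -5 -3
8 -2 -6
9 -5 -4
9 -4 -5
9 -3 -6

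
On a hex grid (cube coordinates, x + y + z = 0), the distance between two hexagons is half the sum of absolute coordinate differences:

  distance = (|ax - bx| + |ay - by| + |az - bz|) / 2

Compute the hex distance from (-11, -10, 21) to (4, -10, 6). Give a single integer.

|ax - bx| = |-11 - 4| = 15
|ay - by| = |-10 - (-10)| = 0
|az - bz| = |21 - 6| = 15
distance = (15 + 0 + 15) / 2 = 30 / 2 = 15

Answer: 15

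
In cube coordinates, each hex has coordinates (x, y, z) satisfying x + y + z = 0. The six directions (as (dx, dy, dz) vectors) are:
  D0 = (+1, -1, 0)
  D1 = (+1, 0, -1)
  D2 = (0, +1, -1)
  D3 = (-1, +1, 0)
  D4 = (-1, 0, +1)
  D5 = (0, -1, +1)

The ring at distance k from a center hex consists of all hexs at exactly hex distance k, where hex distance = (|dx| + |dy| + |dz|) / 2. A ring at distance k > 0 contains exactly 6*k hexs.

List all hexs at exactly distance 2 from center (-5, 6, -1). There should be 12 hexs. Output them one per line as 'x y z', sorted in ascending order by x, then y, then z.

Walk ring at distance 2 from (-5, 6, -1):
Start at center + D4*2 = (-7, 6, 1)
  hex 0: (-7, 6, 1)
  hex 1: (-6, 5, 1)
  hex 2: (-5, 4, 1)
  hex 3: (-4, 4, 0)
  hex 4: (-3, 4, -1)
  hex 5: (-3, 5, -2)
  hex 6: (-3, 6, -3)
  hex 7: (-4, 7, -3)
  hex 8: (-5, 8, -3)
  hex 9: (-6, 8, -2)
  hex 10: (-7, 8, -1)
  hex 11: (-7, 7, 0)
Sorted: 12 hexes.

Answer: -7 6 1
-7 7 0
-7 8 -1
-6 5 1
-6 8 -2
-5 4 1
-5 8 -3
-4 4 0
-4 7 -3
-3 4 -1
-3 5 -2
-3 6 -3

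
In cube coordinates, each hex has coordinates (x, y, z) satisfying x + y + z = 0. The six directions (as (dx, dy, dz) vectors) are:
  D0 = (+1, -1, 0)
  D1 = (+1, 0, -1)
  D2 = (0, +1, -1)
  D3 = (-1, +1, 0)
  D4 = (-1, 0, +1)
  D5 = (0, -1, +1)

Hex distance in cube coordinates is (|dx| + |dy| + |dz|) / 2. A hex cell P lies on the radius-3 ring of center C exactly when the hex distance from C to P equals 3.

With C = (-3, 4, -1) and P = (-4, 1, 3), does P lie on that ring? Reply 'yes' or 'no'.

|px - cx| = |-4 - (-3)| = 1
|py - cy| = |1 - 4| = 3
|pz - cz| = |3 - (-1)| = 4
distance = (1+3+4)/2 = 8/2 = 4
radius = 3; distance != radius -> no

Answer: no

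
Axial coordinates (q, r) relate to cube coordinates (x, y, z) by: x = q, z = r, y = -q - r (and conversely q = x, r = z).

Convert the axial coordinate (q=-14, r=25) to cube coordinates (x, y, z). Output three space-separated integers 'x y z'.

Answer: -14 -11 25

Derivation:
x = q = -14
z = r = 25
y = -x - z = -(-14) - (25) = -11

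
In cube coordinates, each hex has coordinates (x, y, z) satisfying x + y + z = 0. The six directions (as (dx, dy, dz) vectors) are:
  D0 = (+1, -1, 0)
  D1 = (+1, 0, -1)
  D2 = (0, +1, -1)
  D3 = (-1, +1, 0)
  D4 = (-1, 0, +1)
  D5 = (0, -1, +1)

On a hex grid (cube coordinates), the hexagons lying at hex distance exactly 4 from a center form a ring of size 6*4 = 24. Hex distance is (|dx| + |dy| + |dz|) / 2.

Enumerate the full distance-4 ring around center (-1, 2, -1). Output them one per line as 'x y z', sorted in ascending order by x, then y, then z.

Answer: -5 2 3
-5 3 2
-5 4 1
-5 5 0
-5 6 -1
-4 1 3
-4 6 -2
-3 0 3
-3 6 -3
-2 -1 3
-2 6 -4
-1 -2 3
-1 6 -5
0 -2 2
0 5 -5
1 -2 1
1 4 -5
2 -2 0
2 3 -5
3 -2 -1
3 -1 -2
3 0 -3
3 1 -4
3 2 -5

Derivation:
Walk ring at distance 4 from (-1, 2, -1):
Start at center + D4*4 = (-5, 2, 3)
  hex 0: (-5, 2, 3)
  hex 1: (-4, 1, 3)
  hex 2: (-3, 0, 3)
  hex 3: (-2, -1, 3)
  hex 4: (-1, -2, 3)
  hex 5: (0, -2, 2)
  hex 6: (1, -2, 1)
  hex 7: (2, -2, 0)
  hex 8: (3, -2, -1)
  hex 9: (3, -1, -2)
  hex 10: (3, 0, -3)
  hex 11: (3, 1, -4)
  hex 12: (3, 2, -5)
  hex 13: (2, 3, -5)
  hex 14: (1, 4, -5)
  hex 15: (0, 5, -5)
  hex 16: (-1, 6, -5)
  hex 17: (-2, 6, -4)
  hex 18: (-3, 6, -3)
  hex 19: (-4, 6, -2)
  hex 20: (-5, 6, -1)
  hex 21: (-5, 5, 0)
  hex 22: (-5, 4, 1)
  hex 23: (-5, 3, 2)
Sorted: 24 hexes.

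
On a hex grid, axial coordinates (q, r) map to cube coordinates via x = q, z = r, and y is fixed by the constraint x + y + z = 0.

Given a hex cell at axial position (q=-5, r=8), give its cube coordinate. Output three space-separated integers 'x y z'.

Answer: -5 -3 8

Derivation:
x = q = -5
z = r = 8
y = -x - z = -(-5) - (8) = -3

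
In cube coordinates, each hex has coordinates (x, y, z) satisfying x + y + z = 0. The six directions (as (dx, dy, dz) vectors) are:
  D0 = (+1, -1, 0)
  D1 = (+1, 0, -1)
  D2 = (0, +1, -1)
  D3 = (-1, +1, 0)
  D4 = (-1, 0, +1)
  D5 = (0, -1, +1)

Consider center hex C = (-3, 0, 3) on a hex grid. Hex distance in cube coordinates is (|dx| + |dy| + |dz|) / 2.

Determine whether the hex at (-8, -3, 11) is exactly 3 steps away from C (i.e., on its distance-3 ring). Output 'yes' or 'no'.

|px - cx| = |-8 - (-3)| = 5
|py - cy| = |-3 - 0| = 3
|pz - cz| = |11 - 3| = 8
distance = (5+3+8)/2 = 16/2 = 8
radius = 3; distance != radius -> no

Answer: no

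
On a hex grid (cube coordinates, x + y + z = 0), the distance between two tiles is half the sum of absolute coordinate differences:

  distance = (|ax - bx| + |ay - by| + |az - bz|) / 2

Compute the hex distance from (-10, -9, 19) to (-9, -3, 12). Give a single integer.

Answer: 7

Derivation:
|ax - bx| = |-10 - (-9)| = 1
|ay - by| = |-9 - (-3)| = 6
|az - bz| = |19 - 12| = 7
distance = (1 + 6 + 7) / 2 = 14 / 2 = 7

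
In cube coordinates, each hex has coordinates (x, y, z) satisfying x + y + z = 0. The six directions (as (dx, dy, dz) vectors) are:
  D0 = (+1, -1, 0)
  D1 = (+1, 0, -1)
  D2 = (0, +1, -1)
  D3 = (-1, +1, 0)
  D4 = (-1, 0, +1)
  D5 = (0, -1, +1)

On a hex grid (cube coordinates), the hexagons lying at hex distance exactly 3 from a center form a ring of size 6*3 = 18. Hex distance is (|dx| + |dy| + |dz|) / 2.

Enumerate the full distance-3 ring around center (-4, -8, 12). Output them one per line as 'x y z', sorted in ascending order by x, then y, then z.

Answer: -7 -8 15
-7 -7 14
-7 -6 13
-7 -5 12
-6 -9 15
-6 -5 11
-5 -10 15
-5 -5 10
-4 -11 15
-4 -5 9
-3 -11 14
-3 -6 9
-2 -11 13
-2 -7 9
-1 -11 12
-1 -10 11
-1 -9 10
-1 -8 9

Derivation:
Walk ring at distance 3 from (-4, -8, 12):
Start at center + D4*3 = (-7, -8, 15)
  hex 0: (-7, -8, 15)
  hex 1: (-6, -9, 15)
  hex 2: (-5, -10, 15)
  hex 3: (-4, -11, 15)
  hex 4: (-3, -11, 14)
  hex 5: (-2, -11, 13)
  hex 6: (-1, -11, 12)
  hex 7: (-1, -10, 11)
  hex 8: (-1, -9, 10)
  hex 9: (-1, -8, 9)
  hex 10: (-2, -7, 9)
  hex 11: (-3, -6, 9)
  hex 12: (-4, -5, 9)
  hex 13: (-5, -5, 10)
  hex 14: (-6, -5, 11)
  hex 15: (-7, -5, 12)
  hex 16: (-7, -6, 13)
  hex 17: (-7, -7, 14)
Sorted: 18 hexes.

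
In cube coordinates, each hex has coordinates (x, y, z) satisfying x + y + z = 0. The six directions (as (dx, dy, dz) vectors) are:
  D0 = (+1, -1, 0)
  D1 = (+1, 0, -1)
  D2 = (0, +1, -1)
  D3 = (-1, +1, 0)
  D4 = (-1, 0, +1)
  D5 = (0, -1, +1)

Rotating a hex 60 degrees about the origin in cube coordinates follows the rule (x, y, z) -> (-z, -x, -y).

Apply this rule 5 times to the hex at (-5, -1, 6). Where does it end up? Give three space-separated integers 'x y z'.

Start: (-5, -1, 6)
Step 1: (-5, -1, 6) -> (-(6), -(-5), -(-1)) = (-6, 5, 1)
Step 2: (-6, 5, 1) -> (-(1), -(-6), -(5)) = (-1, 6, -5)
Step 3: (-1, 6, -5) -> (-(-5), -(-1), -(6)) = (5, 1, -6)
Step 4: (5, 1, -6) -> (-(-6), -(5), -(1)) = (6, -5, -1)
Step 5: (6, -5, -1) -> (-(-1), -(6), -(-5)) = (1, -6, 5)

Answer: 1 -6 5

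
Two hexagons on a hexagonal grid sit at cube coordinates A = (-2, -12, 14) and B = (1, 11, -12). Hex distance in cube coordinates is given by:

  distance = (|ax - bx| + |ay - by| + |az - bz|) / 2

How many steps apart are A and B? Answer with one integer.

|ax - bx| = |-2 - 1| = 3
|ay - by| = |-12 - 11| = 23
|az - bz| = |14 - (-12)| = 26
distance = (3 + 23 + 26) / 2 = 52 / 2 = 26

Answer: 26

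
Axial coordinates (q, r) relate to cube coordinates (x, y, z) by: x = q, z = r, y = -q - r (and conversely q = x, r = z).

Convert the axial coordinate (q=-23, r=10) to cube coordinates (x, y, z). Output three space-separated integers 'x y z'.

x = q = -23
z = r = 10
y = -x - z = -(-23) - (10) = 13

Answer: -23 13 10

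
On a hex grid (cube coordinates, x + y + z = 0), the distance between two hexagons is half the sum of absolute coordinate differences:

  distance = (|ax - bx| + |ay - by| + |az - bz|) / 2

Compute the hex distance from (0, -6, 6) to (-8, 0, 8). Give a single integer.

|ax - bx| = |0 - (-8)| = 8
|ay - by| = |-6 - 0| = 6
|az - bz| = |6 - 8| = 2
distance = (8 + 6 + 2) / 2 = 16 / 2 = 8

Answer: 8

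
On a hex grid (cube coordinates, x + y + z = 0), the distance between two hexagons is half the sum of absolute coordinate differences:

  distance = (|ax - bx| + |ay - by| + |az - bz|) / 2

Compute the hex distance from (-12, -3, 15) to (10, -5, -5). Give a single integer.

Answer: 22

Derivation:
|ax - bx| = |-12 - 10| = 22
|ay - by| = |-3 - (-5)| = 2
|az - bz| = |15 - (-5)| = 20
distance = (22 + 2 + 20) / 2 = 44 / 2 = 22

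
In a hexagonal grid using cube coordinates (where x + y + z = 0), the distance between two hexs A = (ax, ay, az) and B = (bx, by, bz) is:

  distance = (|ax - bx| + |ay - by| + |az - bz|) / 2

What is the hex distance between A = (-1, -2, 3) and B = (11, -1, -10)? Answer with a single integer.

|ax - bx| = |-1 - 11| = 12
|ay - by| = |-2 - (-1)| = 1
|az - bz| = |3 - (-10)| = 13
distance = (12 + 1 + 13) / 2 = 26 / 2 = 13

Answer: 13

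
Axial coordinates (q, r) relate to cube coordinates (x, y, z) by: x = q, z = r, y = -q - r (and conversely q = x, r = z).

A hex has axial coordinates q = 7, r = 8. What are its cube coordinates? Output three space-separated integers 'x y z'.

x = q = 7
z = r = 8
y = -x - z = -(7) - (8) = -15

Answer: 7 -15 8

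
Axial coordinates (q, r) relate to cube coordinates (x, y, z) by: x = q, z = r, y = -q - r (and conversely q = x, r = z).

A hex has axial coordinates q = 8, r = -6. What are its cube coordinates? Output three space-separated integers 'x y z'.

Answer: 8 -2 -6

Derivation:
x = q = 8
z = r = -6
y = -x - z = -(8) - (-6) = -2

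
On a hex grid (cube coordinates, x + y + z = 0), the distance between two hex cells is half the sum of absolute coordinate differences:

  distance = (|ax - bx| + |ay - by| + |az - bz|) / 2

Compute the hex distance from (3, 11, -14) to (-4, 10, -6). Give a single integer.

|ax - bx| = |3 - (-4)| = 7
|ay - by| = |11 - 10| = 1
|az - bz| = |-14 - (-6)| = 8
distance = (7 + 1 + 8) / 2 = 16 / 2 = 8

Answer: 8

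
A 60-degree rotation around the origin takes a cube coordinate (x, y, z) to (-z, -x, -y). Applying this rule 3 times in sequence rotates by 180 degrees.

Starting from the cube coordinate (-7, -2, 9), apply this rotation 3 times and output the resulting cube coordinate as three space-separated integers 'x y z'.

Start: (-7, -2, 9)
Step 1: (-7, -2, 9) -> (-(9), -(-7), -(-2)) = (-9, 7, 2)
Step 2: (-9, 7, 2) -> (-(2), -(-9), -(7)) = (-2, 9, -7)
Step 3: (-2, 9, -7) -> (-(-7), -(-2), -(9)) = (7, 2, -9)

Answer: 7 2 -9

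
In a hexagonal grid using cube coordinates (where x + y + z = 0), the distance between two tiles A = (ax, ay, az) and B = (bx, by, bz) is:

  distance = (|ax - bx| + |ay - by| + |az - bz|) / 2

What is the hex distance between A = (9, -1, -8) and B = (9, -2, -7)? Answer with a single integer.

Answer: 1

Derivation:
|ax - bx| = |9 - 9| = 0
|ay - by| = |-1 - (-2)| = 1
|az - bz| = |-8 - (-7)| = 1
distance = (0 + 1 + 1) / 2 = 2 / 2 = 1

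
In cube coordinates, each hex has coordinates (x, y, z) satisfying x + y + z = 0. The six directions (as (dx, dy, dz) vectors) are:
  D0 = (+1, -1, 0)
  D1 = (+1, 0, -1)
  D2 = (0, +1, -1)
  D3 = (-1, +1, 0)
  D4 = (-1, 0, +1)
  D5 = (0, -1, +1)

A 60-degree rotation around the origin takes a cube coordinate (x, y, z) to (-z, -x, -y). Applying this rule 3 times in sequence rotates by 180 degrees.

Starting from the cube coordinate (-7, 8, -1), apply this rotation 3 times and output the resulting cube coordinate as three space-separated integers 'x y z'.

Answer: 7 -8 1

Derivation:
Start: (-7, 8, -1)
Step 1: (-7, 8, -1) -> (-(-1), -(-7), -(8)) = (1, 7, -8)
Step 2: (1, 7, -8) -> (-(-8), -(1), -(7)) = (8, -1, -7)
Step 3: (8, -1, -7) -> (-(-7), -(8), -(-1)) = (7, -8, 1)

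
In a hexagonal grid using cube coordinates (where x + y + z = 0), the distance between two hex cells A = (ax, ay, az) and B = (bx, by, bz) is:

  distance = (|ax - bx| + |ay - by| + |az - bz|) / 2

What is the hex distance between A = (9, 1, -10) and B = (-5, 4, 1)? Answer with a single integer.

Answer: 14

Derivation:
|ax - bx| = |9 - (-5)| = 14
|ay - by| = |1 - 4| = 3
|az - bz| = |-10 - 1| = 11
distance = (14 + 3 + 11) / 2 = 28 / 2 = 14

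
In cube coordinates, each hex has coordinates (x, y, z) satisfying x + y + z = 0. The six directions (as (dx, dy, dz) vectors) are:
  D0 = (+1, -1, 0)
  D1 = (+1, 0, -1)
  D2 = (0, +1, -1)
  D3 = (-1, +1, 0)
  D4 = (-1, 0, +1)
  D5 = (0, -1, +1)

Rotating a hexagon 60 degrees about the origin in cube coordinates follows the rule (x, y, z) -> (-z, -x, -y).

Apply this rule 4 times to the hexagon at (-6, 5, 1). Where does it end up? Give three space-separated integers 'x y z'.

Start: (-6, 5, 1)
Step 1: (-6, 5, 1) -> (-(1), -(-6), -(5)) = (-1, 6, -5)
Step 2: (-1, 6, -5) -> (-(-5), -(-1), -(6)) = (5, 1, -6)
Step 3: (5, 1, -6) -> (-(-6), -(5), -(1)) = (6, -5, -1)
Step 4: (6, -5, -1) -> (-(-1), -(6), -(-5)) = (1, -6, 5)

Answer: 1 -6 5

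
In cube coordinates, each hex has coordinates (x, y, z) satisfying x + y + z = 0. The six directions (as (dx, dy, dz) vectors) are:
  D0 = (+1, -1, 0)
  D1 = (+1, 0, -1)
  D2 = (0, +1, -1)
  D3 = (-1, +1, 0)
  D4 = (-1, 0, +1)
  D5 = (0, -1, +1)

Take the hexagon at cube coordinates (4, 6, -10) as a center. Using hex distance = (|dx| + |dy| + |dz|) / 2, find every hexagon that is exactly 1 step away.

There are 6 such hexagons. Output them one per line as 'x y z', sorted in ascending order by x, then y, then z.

Walk ring at distance 1 from (4, 6, -10):
Start at center + D4*1 = (3, 6, -9)
  hex 0: (3, 6, -9)
  hex 1: (4, 5, -9)
  hex 2: (5, 5, -10)
  hex 3: (5, 6, -11)
  hex 4: (4, 7, -11)
  hex 5: (3, 7, -10)
Sorted: 6 hexes.

Answer: 3 6 -9
3 7 -10
4 5 -9
4 7 -11
5 5 -10
5 6 -11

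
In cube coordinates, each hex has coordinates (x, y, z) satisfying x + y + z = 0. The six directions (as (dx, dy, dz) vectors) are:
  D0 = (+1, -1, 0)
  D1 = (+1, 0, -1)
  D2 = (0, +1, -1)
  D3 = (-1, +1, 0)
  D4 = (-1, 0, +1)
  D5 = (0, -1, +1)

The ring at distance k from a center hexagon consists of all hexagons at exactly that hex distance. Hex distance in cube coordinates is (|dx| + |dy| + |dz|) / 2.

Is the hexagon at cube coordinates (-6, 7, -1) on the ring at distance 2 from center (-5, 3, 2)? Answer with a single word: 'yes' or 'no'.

Answer: no

Derivation:
|px - cx| = |-6 - (-5)| = 1
|py - cy| = |7 - 3| = 4
|pz - cz| = |-1 - 2| = 3
distance = (1+4+3)/2 = 8/2 = 4
radius = 2; distance != radius -> no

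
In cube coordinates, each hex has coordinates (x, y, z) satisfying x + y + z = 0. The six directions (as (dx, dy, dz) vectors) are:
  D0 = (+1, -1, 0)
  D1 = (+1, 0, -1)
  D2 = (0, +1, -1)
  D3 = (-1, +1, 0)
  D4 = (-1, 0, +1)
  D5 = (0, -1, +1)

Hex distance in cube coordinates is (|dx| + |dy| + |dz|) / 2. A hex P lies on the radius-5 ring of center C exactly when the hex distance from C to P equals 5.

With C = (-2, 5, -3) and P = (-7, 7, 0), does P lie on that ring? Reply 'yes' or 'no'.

Answer: yes

Derivation:
|px - cx| = |-7 - (-2)| = 5
|py - cy| = |7 - 5| = 2
|pz - cz| = |0 - (-3)| = 3
distance = (5+2+3)/2 = 10/2 = 5
radius = 5; distance == radius -> yes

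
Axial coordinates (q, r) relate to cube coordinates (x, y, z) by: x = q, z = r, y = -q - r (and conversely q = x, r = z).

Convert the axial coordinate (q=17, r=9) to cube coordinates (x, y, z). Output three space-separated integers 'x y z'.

x = q = 17
z = r = 9
y = -x - z = -(17) - (9) = -26

Answer: 17 -26 9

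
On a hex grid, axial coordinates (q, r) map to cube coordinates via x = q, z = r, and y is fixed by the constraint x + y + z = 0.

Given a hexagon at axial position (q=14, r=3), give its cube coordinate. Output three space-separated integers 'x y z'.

Answer: 14 -17 3

Derivation:
x = q = 14
z = r = 3
y = -x - z = -(14) - (3) = -17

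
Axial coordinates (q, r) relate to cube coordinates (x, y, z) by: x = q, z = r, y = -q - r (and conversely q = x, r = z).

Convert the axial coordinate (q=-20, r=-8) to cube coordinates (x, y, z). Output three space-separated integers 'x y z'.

x = q = -20
z = r = -8
y = -x - z = -(-20) - (-8) = 28

Answer: -20 28 -8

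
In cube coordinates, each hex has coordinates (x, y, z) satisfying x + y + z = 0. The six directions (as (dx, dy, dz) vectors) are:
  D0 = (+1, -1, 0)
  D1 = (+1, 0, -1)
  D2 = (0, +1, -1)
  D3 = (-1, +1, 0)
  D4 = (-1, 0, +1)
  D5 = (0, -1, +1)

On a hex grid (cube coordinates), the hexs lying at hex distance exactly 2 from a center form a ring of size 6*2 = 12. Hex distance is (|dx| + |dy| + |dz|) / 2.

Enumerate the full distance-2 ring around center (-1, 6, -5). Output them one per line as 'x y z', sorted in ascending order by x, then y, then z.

Answer: -3 6 -3
-3 7 -4
-3 8 -5
-2 5 -3
-2 8 -6
-1 4 -3
-1 8 -7
0 4 -4
0 7 -7
1 4 -5
1 5 -6
1 6 -7

Derivation:
Walk ring at distance 2 from (-1, 6, -5):
Start at center + D4*2 = (-3, 6, -3)
  hex 0: (-3, 6, -3)
  hex 1: (-2, 5, -3)
  hex 2: (-1, 4, -3)
  hex 3: (0, 4, -4)
  hex 4: (1, 4, -5)
  hex 5: (1, 5, -6)
  hex 6: (1, 6, -7)
  hex 7: (0, 7, -7)
  hex 8: (-1, 8, -7)
  hex 9: (-2, 8, -6)
  hex 10: (-3, 8, -5)
  hex 11: (-3, 7, -4)
Sorted: 12 hexes.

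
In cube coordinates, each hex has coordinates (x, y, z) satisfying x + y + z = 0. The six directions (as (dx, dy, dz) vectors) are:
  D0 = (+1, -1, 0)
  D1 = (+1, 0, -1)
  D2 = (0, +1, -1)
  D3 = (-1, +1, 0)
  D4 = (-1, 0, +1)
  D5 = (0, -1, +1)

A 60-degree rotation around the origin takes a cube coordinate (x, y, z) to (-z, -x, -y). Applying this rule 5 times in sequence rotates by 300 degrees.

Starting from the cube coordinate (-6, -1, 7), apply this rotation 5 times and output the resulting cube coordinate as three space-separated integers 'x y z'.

Start: (-6, -1, 7)
Step 1: (-6, -1, 7) -> (-(7), -(-6), -(-1)) = (-7, 6, 1)
Step 2: (-7, 6, 1) -> (-(1), -(-7), -(6)) = (-1, 7, -6)
Step 3: (-1, 7, -6) -> (-(-6), -(-1), -(7)) = (6, 1, -7)
Step 4: (6, 1, -7) -> (-(-7), -(6), -(1)) = (7, -6, -1)
Step 5: (7, -6, -1) -> (-(-1), -(7), -(-6)) = (1, -7, 6)

Answer: 1 -7 6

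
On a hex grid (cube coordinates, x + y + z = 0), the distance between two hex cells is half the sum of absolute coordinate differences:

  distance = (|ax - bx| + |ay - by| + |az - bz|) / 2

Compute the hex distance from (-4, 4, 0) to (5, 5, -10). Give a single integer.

|ax - bx| = |-4 - 5| = 9
|ay - by| = |4 - 5| = 1
|az - bz| = |0 - (-10)| = 10
distance = (9 + 1 + 10) / 2 = 20 / 2 = 10

Answer: 10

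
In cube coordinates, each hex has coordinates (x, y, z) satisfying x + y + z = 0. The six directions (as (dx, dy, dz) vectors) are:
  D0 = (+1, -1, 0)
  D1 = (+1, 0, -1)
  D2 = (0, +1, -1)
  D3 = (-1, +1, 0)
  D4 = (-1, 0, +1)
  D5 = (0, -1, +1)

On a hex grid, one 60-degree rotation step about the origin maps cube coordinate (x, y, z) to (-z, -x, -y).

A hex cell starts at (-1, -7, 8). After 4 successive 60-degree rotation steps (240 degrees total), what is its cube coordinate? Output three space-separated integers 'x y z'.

Start: (-1, -7, 8)
Step 1: (-1, -7, 8) -> (-(8), -(-1), -(-7)) = (-8, 1, 7)
Step 2: (-8, 1, 7) -> (-(7), -(-8), -(1)) = (-7, 8, -1)
Step 3: (-7, 8, -1) -> (-(-1), -(-7), -(8)) = (1, 7, -8)
Step 4: (1, 7, -8) -> (-(-8), -(1), -(7)) = (8, -1, -7)

Answer: 8 -1 -7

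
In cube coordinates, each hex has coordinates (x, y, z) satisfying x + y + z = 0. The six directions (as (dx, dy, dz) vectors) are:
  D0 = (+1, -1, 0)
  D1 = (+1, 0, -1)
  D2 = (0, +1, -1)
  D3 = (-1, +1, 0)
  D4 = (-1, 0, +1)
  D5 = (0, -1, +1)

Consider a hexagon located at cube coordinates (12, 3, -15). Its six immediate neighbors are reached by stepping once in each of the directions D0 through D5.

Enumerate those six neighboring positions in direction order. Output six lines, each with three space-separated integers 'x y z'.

Answer: 13 2 -15
13 3 -16
12 4 -16
11 4 -15
11 3 -14
12 2 -14

Derivation:
Center: (12, 3, -15). Add each direction:
  D0: (12, 3, -15) + (1, -1, 0) = (13, 2, -15)
  D1: (12, 3, -15) + (1, 0, -1) = (13, 3, -16)
  D2: (12, 3, -15) + (0, 1, -1) = (12, 4, -16)
  D3: (12, 3, -15) + (-1, 1, 0) = (11, 4, -15)
  D4: (12, 3, -15) + (-1, 0, 1) = (11, 3, -14)
  D5: (12, 3, -15) + (0, -1, 1) = (12, 2, -14)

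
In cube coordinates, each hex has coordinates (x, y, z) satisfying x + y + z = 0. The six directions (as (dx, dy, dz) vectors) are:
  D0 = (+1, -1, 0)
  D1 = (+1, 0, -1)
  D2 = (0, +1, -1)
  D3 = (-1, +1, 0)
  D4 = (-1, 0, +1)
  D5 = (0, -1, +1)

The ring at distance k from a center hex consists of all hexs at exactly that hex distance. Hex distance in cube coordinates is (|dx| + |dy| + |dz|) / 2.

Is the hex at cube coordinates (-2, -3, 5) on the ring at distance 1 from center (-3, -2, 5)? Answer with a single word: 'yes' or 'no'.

|px - cx| = |-2 - (-3)| = 1
|py - cy| = |-3 - (-2)| = 1
|pz - cz| = |5 - 5| = 0
distance = (1+1+0)/2 = 2/2 = 1
radius = 1; distance == radius -> yes

Answer: yes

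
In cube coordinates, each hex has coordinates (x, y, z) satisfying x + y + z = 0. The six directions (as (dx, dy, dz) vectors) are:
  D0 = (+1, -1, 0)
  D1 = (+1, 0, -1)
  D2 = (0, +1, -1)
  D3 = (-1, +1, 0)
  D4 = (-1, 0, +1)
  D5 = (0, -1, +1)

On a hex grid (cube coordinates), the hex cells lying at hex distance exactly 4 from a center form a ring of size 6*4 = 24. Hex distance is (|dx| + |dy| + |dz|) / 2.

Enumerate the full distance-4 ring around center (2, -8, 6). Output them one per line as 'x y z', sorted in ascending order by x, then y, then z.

Answer: -2 -8 10
-2 -7 9
-2 -6 8
-2 -5 7
-2 -4 6
-1 -9 10
-1 -4 5
0 -10 10
0 -4 4
1 -11 10
1 -4 3
2 -12 10
2 -4 2
3 -12 9
3 -5 2
4 -12 8
4 -6 2
5 -12 7
5 -7 2
6 -12 6
6 -11 5
6 -10 4
6 -9 3
6 -8 2

Derivation:
Walk ring at distance 4 from (2, -8, 6):
Start at center + D4*4 = (-2, -8, 10)
  hex 0: (-2, -8, 10)
  hex 1: (-1, -9, 10)
  hex 2: (0, -10, 10)
  hex 3: (1, -11, 10)
  hex 4: (2, -12, 10)
  hex 5: (3, -12, 9)
  hex 6: (4, -12, 8)
  hex 7: (5, -12, 7)
  hex 8: (6, -12, 6)
  hex 9: (6, -11, 5)
  hex 10: (6, -10, 4)
  hex 11: (6, -9, 3)
  hex 12: (6, -8, 2)
  hex 13: (5, -7, 2)
  hex 14: (4, -6, 2)
  hex 15: (3, -5, 2)
  hex 16: (2, -4, 2)
  hex 17: (1, -4, 3)
  hex 18: (0, -4, 4)
  hex 19: (-1, -4, 5)
  hex 20: (-2, -4, 6)
  hex 21: (-2, -5, 7)
  hex 22: (-2, -6, 8)
  hex 23: (-2, -7, 9)
Sorted: 24 hexes.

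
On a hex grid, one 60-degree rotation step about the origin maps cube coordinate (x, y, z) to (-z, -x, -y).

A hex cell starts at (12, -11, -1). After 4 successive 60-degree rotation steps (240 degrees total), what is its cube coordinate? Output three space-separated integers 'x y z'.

Answer: -1 12 -11

Derivation:
Start: (12, -11, -1)
Step 1: (12, -11, -1) -> (-(-1), -(12), -(-11)) = (1, -12, 11)
Step 2: (1, -12, 11) -> (-(11), -(1), -(-12)) = (-11, -1, 12)
Step 3: (-11, -1, 12) -> (-(12), -(-11), -(-1)) = (-12, 11, 1)
Step 4: (-12, 11, 1) -> (-(1), -(-12), -(11)) = (-1, 12, -11)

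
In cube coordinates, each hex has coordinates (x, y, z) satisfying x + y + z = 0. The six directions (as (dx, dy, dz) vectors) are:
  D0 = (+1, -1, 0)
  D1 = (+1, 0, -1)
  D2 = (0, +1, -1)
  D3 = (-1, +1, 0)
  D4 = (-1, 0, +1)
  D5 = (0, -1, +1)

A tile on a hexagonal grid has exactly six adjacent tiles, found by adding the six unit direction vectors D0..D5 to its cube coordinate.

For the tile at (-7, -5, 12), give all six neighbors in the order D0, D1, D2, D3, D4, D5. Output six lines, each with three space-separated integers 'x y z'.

Answer: -6 -6 12
-6 -5 11
-7 -4 11
-8 -4 12
-8 -5 13
-7 -6 13

Derivation:
Center: (-7, -5, 12). Add each direction:
  D0: (-7, -5, 12) + (1, -1, 0) = (-6, -6, 12)
  D1: (-7, -5, 12) + (1, 0, -1) = (-6, -5, 11)
  D2: (-7, -5, 12) + (0, 1, -1) = (-7, -4, 11)
  D3: (-7, -5, 12) + (-1, 1, 0) = (-8, -4, 12)
  D4: (-7, -5, 12) + (-1, 0, 1) = (-8, -5, 13)
  D5: (-7, -5, 12) + (0, -1, 1) = (-7, -6, 13)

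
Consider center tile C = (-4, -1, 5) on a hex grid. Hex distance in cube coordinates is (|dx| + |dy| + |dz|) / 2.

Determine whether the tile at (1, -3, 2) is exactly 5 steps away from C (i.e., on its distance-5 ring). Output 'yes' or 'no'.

|px - cx| = |1 - (-4)| = 5
|py - cy| = |-3 - (-1)| = 2
|pz - cz| = |2 - 5| = 3
distance = (5+2+3)/2 = 10/2 = 5
radius = 5; distance == radius -> yes

Answer: yes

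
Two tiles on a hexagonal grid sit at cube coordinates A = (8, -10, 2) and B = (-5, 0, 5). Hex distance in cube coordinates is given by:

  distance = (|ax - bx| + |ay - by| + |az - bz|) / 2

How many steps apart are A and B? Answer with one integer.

|ax - bx| = |8 - (-5)| = 13
|ay - by| = |-10 - 0| = 10
|az - bz| = |2 - 5| = 3
distance = (13 + 10 + 3) / 2 = 26 / 2 = 13

Answer: 13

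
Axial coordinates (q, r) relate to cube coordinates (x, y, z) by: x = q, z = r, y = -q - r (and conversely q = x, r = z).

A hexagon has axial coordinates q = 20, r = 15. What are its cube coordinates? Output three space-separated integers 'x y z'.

x = q = 20
z = r = 15
y = -x - z = -(20) - (15) = -35

Answer: 20 -35 15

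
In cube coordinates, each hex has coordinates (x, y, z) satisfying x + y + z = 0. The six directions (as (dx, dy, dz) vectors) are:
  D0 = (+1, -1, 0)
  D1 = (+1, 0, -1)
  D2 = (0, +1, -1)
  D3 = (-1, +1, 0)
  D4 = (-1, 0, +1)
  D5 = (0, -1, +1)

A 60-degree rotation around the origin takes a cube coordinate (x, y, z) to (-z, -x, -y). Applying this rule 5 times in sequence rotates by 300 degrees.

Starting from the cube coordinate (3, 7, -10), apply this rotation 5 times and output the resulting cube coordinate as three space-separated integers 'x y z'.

Start: (3, 7, -10)
Step 1: (3, 7, -10) -> (-(-10), -(3), -(7)) = (10, -3, -7)
Step 2: (10, -3, -7) -> (-(-7), -(10), -(-3)) = (7, -10, 3)
Step 3: (7, -10, 3) -> (-(3), -(7), -(-10)) = (-3, -7, 10)
Step 4: (-3, -7, 10) -> (-(10), -(-3), -(-7)) = (-10, 3, 7)
Step 5: (-10, 3, 7) -> (-(7), -(-10), -(3)) = (-7, 10, -3)

Answer: -7 10 -3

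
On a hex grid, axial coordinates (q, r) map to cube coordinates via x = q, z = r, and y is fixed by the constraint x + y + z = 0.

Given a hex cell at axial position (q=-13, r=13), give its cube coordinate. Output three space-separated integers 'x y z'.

Answer: -13 0 13

Derivation:
x = q = -13
z = r = 13
y = -x - z = -(-13) - (13) = 0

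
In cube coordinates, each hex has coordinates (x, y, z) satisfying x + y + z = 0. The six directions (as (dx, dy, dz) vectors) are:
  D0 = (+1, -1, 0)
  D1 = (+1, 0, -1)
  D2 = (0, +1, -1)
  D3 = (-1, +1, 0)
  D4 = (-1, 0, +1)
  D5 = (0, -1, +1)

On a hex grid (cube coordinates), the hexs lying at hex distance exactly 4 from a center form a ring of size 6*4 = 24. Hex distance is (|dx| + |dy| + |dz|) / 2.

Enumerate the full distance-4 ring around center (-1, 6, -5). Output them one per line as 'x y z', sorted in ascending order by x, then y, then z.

Answer: -5 6 -1
-5 7 -2
-5 8 -3
-5 9 -4
-5 10 -5
-4 5 -1
-4 10 -6
-3 4 -1
-3 10 -7
-2 3 -1
-2 10 -8
-1 2 -1
-1 10 -9
0 2 -2
0 9 -9
1 2 -3
1 8 -9
2 2 -4
2 7 -9
3 2 -5
3 3 -6
3 4 -7
3 5 -8
3 6 -9

Derivation:
Walk ring at distance 4 from (-1, 6, -5):
Start at center + D4*4 = (-5, 6, -1)
  hex 0: (-5, 6, -1)
  hex 1: (-4, 5, -1)
  hex 2: (-3, 4, -1)
  hex 3: (-2, 3, -1)
  hex 4: (-1, 2, -1)
  hex 5: (0, 2, -2)
  hex 6: (1, 2, -3)
  hex 7: (2, 2, -4)
  hex 8: (3, 2, -5)
  hex 9: (3, 3, -6)
  hex 10: (3, 4, -7)
  hex 11: (3, 5, -8)
  hex 12: (3, 6, -9)
  hex 13: (2, 7, -9)
  hex 14: (1, 8, -9)
  hex 15: (0, 9, -9)
  hex 16: (-1, 10, -9)
  hex 17: (-2, 10, -8)
  hex 18: (-3, 10, -7)
  hex 19: (-4, 10, -6)
  hex 20: (-5, 10, -5)
  hex 21: (-5, 9, -4)
  hex 22: (-5, 8, -3)
  hex 23: (-5, 7, -2)
Sorted: 24 hexes.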